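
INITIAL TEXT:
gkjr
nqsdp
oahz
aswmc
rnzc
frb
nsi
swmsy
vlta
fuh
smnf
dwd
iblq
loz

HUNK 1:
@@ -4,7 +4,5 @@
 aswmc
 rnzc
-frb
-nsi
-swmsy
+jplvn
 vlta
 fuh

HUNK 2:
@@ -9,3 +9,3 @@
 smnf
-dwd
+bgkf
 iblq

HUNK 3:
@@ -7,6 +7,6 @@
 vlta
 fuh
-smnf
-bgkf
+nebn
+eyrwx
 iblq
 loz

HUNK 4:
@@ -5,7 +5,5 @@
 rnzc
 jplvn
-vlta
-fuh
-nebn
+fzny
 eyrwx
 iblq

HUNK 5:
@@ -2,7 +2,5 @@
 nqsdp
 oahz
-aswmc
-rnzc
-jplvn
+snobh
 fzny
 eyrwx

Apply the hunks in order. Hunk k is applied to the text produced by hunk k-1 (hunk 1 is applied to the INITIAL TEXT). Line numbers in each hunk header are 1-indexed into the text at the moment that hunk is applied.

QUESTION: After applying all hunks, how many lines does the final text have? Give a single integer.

Answer: 8

Derivation:
Hunk 1: at line 4 remove [frb,nsi,swmsy] add [jplvn] -> 12 lines: gkjr nqsdp oahz aswmc rnzc jplvn vlta fuh smnf dwd iblq loz
Hunk 2: at line 9 remove [dwd] add [bgkf] -> 12 lines: gkjr nqsdp oahz aswmc rnzc jplvn vlta fuh smnf bgkf iblq loz
Hunk 3: at line 7 remove [smnf,bgkf] add [nebn,eyrwx] -> 12 lines: gkjr nqsdp oahz aswmc rnzc jplvn vlta fuh nebn eyrwx iblq loz
Hunk 4: at line 5 remove [vlta,fuh,nebn] add [fzny] -> 10 lines: gkjr nqsdp oahz aswmc rnzc jplvn fzny eyrwx iblq loz
Hunk 5: at line 2 remove [aswmc,rnzc,jplvn] add [snobh] -> 8 lines: gkjr nqsdp oahz snobh fzny eyrwx iblq loz
Final line count: 8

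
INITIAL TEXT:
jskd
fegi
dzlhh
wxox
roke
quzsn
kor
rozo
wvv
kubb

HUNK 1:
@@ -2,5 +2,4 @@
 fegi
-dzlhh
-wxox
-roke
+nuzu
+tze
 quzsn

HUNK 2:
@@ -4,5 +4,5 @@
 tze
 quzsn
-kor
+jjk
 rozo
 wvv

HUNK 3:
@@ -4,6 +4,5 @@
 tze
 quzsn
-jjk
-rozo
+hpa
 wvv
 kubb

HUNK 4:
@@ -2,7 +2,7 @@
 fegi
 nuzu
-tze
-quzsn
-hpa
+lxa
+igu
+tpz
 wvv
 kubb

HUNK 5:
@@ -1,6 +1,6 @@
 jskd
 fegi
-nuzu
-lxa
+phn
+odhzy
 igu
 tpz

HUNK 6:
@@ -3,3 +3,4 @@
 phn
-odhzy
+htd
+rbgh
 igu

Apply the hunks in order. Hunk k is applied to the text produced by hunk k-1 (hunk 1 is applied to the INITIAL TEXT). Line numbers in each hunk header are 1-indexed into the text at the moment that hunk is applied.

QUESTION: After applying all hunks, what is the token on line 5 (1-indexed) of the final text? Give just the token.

Hunk 1: at line 2 remove [dzlhh,wxox,roke] add [nuzu,tze] -> 9 lines: jskd fegi nuzu tze quzsn kor rozo wvv kubb
Hunk 2: at line 4 remove [kor] add [jjk] -> 9 lines: jskd fegi nuzu tze quzsn jjk rozo wvv kubb
Hunk 3: at line 4 remove [jjk,rozo] add [hpa] -> 8 lines: jskd fegi nuzu tze quzsn hpa wvv kubb
Hunk 4: at line 2 remove [tze,quzsn,hpa] add [lxa,igu,tpz] -> 8 lines: jskd fegi nuzu lxa igu tpz wvv kubb
Hunk 5: at line 1 remove [nuzu,lxa] add [phn,odhzy] -> 8 lines: jskd fegi phn odhzy igu tpz wvv kubb
Hunk 6: at line 3 remove [odhzy] add [htd,rbgh] -> 9 lines: jskd fegi phn htd rbgh igu tpz wvv kubb
Final line 5: rbgh

Answer: rbgh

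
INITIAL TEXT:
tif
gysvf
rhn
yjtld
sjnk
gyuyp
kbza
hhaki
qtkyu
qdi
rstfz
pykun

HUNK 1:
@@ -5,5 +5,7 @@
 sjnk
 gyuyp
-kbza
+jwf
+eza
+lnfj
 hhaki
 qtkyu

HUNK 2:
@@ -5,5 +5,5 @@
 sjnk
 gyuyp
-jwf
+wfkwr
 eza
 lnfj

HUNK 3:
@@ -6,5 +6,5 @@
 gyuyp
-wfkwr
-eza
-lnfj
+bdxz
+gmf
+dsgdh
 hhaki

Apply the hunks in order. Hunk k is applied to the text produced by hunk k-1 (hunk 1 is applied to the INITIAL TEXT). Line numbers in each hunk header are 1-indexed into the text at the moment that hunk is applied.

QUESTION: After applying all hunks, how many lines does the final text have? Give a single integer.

Answer: 14

Derivation:
Hunk 1: at line 5 remove [kbza] add [jwf,eza,lnfj] -> 14 lines: tif gysvf rhn yjtld sjnk gyuyp jwf eza lnfj hhaki qtkyu qdi rstfz pykun
Hunk 2: at line 5 remove [jwf] add [wfkwr] -> 14 lines: tif gysvf rhn yjtld sjnk gyuyp wfkwr eza lnfj hhaki qtkyu qdi rstfz pykun
Hunk 3: at line 6 remove [wfkwr,eza,lnfj] add [bdxz,gmf,dsgdh] -> 14 lines: tif gysvf rhn yjtld sjnk gyuyp bdxz gmf dsgdh hhaki qtkyu qdi rstfz pykun
Final line count: 14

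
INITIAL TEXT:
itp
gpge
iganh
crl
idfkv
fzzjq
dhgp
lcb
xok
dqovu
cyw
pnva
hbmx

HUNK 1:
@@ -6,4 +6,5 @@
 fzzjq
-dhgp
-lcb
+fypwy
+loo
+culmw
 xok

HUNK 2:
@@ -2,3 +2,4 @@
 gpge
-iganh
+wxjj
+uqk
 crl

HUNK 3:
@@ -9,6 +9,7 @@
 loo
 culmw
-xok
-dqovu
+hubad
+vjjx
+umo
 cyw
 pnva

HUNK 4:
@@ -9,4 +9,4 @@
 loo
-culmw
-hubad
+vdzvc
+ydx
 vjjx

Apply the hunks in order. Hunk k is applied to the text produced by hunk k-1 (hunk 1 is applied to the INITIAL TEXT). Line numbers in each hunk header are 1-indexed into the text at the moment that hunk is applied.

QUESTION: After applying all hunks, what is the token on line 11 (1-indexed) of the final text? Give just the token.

Answer: ydx

Derivation:
Hunk 1: at line 6 remove [dhgp,lcb] add [fypwy,loo,culmw] -> 14 lines: itp gpge iganh crl idfkv fzzjq fypwy loo culmw xok dqovu cyw pnva hbmx
Hunk 2: at line 2 remove [iganh] add [wxjj,uqk] -> 15 lines: itp gpge wxjj uqk crl idfkv fzzjq fypwy loo culmw xok dqovu cyw pnva hbmx
Hunk 3: at line 9 remove [xok,dqovu] add [hubad,vjjx,umo] -> 16 lines: itp gpge wxjj uqk crl idfkv fzzjq fypwy loo culmw hubad vjjx umo cyw pnva hbmx
Hunk 4: at line 9 remove [culmw,hubad] add [vdzvc,ydx] -> 16 lines: itp gpge wxjj uqk crl idfkv fzzjq fypwy loo vdzvc ydx vjjx umo cyw pnva hbmx
Final line 11: ydx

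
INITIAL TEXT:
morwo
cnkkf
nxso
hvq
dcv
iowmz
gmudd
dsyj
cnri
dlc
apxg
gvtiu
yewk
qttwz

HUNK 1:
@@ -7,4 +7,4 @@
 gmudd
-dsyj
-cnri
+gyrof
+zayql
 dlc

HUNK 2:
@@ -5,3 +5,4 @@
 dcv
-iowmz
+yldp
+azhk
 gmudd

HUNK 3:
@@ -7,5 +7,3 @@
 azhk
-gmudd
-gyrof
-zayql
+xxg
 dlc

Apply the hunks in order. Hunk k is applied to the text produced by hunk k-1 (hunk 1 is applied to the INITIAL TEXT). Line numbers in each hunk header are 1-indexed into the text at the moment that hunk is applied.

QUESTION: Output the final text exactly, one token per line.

Answer: morwo
cnkkf
nxso
hvq
dcv
yldp
azhk
xxg
dlc
apxg
gvtiu
yewk
qttwz

Derivation:
Hunk 1: at line 7 remove [dsyj,cnri] add [gyrof,zayql] -> 14 lines: morwo cnkkf nxso hvq dcv iowmz gmudd gyrof zayql dlc apxg gvtiu yewk qttwz
Hunk 2: at line 5 remove [iowmz] add [yldp,azhk] -> 15 lines: morwo cnkkf nxso hvq dcv yldp azhk gmudd gyrof zayql dlc apxg gvtiu yewk qttwz
Hunk 3: at line 7 remove [gmudd,gyrof,zayql] add [xxg] -> 13 lines: morwo cnkkf nxso hvq dcv yldp azhk xxg dlc apxg gvtiu yewk qttwz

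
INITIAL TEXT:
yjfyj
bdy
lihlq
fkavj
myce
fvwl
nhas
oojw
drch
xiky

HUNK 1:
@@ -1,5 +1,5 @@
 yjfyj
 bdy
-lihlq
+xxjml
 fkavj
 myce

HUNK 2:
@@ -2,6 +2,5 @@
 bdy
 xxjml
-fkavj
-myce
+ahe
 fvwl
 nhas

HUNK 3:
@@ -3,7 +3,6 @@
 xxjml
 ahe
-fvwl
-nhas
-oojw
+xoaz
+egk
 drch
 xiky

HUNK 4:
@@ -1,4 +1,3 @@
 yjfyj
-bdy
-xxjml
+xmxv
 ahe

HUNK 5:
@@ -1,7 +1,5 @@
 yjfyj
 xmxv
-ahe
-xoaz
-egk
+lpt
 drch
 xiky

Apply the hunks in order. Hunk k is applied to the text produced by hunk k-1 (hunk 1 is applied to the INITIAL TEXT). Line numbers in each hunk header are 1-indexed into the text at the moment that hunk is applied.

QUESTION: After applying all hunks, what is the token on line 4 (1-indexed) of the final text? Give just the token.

Answer: drch

Derivation:
Hunk 1: at line 1 remove [lihlq] add [xxjml] -> 10 lines: yjfyj bdy xxjml fkavj myce fvwl nhas oojw drch xiky
Hunk 2: at line 2 remove [fkavj,myce] add [ahe] -> 9 lines: yjfyj bdy xxjml ahe fvwl nhas oojw drch xiky
Hunk 3: at line 3 remove [fvwl,nhas,oojw] add [xoaz,egk] -> 8 lines: yjfyj bdy xxjml ahe xoaz egk drch xiky
Hunk 4: at line 1 remove [bdy,xxjml] add [xmxv] -> 7 lines: yjfyj xmxv ahe xoaz egk drch xiky
Hunk 5: at line 1 remove [ahe,xoaz,egk] add [lpt] -> 5 lines: yjfyj xmxv lpt drch xiky
Final line 4: drch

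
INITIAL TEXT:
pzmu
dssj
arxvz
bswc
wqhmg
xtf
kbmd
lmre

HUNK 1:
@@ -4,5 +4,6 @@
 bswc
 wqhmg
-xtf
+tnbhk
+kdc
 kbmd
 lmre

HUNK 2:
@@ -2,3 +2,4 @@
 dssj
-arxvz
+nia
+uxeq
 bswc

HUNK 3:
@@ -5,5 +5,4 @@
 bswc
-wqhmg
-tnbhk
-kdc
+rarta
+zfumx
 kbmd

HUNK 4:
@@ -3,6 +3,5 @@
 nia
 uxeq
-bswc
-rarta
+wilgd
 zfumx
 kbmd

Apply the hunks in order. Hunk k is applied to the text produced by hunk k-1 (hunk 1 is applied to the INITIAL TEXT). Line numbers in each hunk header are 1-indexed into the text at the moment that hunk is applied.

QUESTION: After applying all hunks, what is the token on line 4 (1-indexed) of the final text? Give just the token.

Answer: uxeq

Derivation:
Hunk 1: at line 4 remove [xtf] add [tnbhk,kdc] -> 9 lines: pzmu dssj arxvz bswc wqhmg tnbhk kdc kbmd lmre
Hunk 2: at line 2 remove [arxvz] add [nia,uxeq] -> 10 lines: pzmu dssj nia uxeq bswc wqhmg tnbhk kdc kbmd lmre
Hunk 3: at line 5 remove [wqhmg,tnbhk,kdc] add [rarta,zfumx] -> 9 lines: pzmu dssj nia uxeq bswc rarta zfumx kbmd lmre
Hunk 4: at line 3 remove [bswc,rarta] add [wilgd] -> 8 lines: pzmu dssj nia uxeq wilgd zfumx kbmd lmre
Final line 4: uxeq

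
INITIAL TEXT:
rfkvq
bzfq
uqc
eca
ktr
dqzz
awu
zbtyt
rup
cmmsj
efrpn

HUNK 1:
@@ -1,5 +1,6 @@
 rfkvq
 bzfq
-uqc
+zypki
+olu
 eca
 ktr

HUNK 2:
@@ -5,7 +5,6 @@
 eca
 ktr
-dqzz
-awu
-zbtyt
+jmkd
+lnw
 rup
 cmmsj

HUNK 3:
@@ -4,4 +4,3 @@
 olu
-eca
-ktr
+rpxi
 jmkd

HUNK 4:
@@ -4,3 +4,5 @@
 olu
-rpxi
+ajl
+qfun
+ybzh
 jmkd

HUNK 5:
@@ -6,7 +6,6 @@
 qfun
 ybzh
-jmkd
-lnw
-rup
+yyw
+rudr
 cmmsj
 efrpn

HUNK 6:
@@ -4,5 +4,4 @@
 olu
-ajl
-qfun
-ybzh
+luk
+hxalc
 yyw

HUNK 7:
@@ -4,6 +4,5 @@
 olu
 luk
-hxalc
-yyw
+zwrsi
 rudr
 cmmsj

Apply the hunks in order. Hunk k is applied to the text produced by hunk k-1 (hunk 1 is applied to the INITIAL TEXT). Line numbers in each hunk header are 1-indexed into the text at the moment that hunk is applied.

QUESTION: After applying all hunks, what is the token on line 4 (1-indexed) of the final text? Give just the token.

Answer: olu

Derivation:
Hunk 1: at line 1 remove [uqc] add [zypki,olu] -> 12 lines: rfkvq bzfq zypki olu eca ktr dqzz awu zbtyt rup cmmsj efrpn
Hunk 2: at line 5 remove [dqzz,awu,zbtyt] add [jmkd,lnw] -> 11 lines: rfkvq bzfq zypki olu eca ktr jmkd lnw rup cmmsj efrpn
Hunk 3: at line 4 remove [eca,ktr] add [rpxi] -> 10 lines: rfkvq bzfq zypki olu rpxi jmkd lnw rup cmmsj efrpn
Hunk 4: at line 4 remove [rpxi] add [ajl,qfun,ybzh] -> 12 lines: rfkvq bzfq zypki olu ajl qfun ybzh jmkd lnw rup cmmsj efrpn
Hunk 5: at line 6 remove [jmkd,lnw,rup] add [yyw,rudr] -> 11 lines: rfkvq bzfq zypki olu ajl qfun ybzh yyw rudr cmmsj efrpn
Hunk 6: at line 4 remove [ajl,qfun,ybzh] add [luk,hxalc] -> 10 lines: rfkvq bzfq zypki olu luk hxalc yyw rudr cmmsj efrpn
Hunk 7: at line 4 remove [hxalc,yyw] add [zwrsi] -> 9 lines: rfkvq bzfq zypki olu luk zwrsi rudr cmmsj efrpn
Final line 4: olu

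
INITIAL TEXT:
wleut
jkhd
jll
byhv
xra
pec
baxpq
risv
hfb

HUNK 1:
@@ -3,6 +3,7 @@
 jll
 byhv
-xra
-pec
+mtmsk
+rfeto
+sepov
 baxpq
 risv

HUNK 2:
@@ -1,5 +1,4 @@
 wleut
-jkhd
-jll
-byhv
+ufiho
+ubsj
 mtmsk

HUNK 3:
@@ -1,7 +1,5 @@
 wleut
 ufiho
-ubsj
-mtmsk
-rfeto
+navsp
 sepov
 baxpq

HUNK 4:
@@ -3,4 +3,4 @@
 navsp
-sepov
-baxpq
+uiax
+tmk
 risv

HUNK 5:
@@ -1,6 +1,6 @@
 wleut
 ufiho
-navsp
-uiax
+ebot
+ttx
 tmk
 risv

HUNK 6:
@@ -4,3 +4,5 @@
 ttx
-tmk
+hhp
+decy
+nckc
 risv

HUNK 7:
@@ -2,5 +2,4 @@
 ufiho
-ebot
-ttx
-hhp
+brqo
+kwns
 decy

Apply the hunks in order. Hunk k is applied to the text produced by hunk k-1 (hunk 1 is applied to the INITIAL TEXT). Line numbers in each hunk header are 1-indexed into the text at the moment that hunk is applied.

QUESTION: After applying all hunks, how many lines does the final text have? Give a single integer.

Answer: 8

Derivation:
Hunk 1: at line 3 remove [xra,pec] add [mtmsk,rfeto,sepov] -> 10 lines: wleut jkhd jll byhv mtmsk rfeto sepov baxpq risv hfb
Hunk 2: at line 1 remove [jkhd,jll,byhv] add [ufiho,ubsj] -> 9 lines: wleut ufiho ubsj mtmsk rfeto sepov baxpq risv hfb
Hunk 3: at line 1 remove [ubsj,mtmsk,rfeto] add [navsp] -> 7 lines: wleut ufiho navsp sepov baxpq risv hfb
Hunk 4: at line 3 remove [sepov,baxpq] add [uiax,tmk] -> 7 lines: wleut ufiho navsp uiax tmk risv hfb
Hunk 5: at line 1 remove [navsp,uiax] add [ebot,ttx] -> 7 lines: wleut ufiho ebot ttx tmk risv hfb
Hunk 6: at line 4 remove [tmk] add [hhp,decy,nckc] -> 9 lines: wleut ufiho ebot ttx hhp decy nckc risv hfb
Hunk 7: at line 2 remove [ebot,ttx,hhp] add [brqo,kwns] -> 8 lines: wleut ufiho brqo kwns decy nckc risv hfb
Final line count: 8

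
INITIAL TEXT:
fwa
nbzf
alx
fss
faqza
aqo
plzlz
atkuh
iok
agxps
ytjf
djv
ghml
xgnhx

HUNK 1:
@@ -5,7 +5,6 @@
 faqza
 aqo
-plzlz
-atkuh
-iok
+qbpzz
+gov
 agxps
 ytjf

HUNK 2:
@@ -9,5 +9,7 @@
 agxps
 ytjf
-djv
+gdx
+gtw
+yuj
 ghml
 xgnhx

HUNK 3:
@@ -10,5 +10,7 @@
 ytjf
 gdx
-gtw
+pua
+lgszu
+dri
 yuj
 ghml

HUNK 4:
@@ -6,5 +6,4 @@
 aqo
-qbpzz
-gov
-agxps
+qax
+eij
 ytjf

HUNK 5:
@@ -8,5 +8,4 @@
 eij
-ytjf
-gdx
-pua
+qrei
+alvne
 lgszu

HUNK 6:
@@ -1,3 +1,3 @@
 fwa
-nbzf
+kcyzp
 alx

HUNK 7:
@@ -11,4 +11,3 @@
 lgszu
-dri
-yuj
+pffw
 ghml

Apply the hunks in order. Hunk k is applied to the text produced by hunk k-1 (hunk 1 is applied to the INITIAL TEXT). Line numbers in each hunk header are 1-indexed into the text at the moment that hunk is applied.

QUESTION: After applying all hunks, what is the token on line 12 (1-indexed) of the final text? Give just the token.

Answer: pffw

Derivation:
Hunk 1: at line 5 remove [plzlz,atkuh,iok] add [qbpzz,gov] -> 13 lines: fwa nbzf alx fss faqza aqo qbpzz gov agxps ytjf djv ghml xgnhx
Hunk 2: at line 9 remove [djv] add [gdx,gtw,yuj] -> 15 lines: fwa nbzf alx fss faqza aqo qbpzz gov agxps ytjf gdx gtw yuj ghml xgnhx
Hunk 3: at line 10 remove [gtw] add [pua,lgszu,dri] -> 17 lines: fwa nbzf alx fss faqza aqo qbpzz gov agxps ytjf gdx pua lgszu dri yuj ghml xgnhx
Hunk 4: at line 6 remove [qbpzz,gov,agxps] add [qax,eij] -> 16 lines: fwa nbzf alx fss faqza aqo qax eij ytjf gdx pua lgszu dri yuj ghml xgnhx
Hunk 5: at line 8 remove [ytjf,gdx,pua] add [qrei,alvne] -> 15 lines: fwa nbzf alx fss faqza aqo qax eij qrei alvne lgszu dri yuj ghml xgnhx
Hunk 6: at line 1 remove [nbzf] add [kcyzp] -> 15 lines: fwa kcyzp alx fss faqza aqo qax eij qrei alvne lgszu dri yuj ghml xgnhx
Hunk 7: at line 11 remove [dri,yuj] add [pffw] -> 14 lines: fwa kcyzp alx fss faqza aqo qax eij qrei alvne lgszu pffw ghml xgnhx
Final line 12: pffw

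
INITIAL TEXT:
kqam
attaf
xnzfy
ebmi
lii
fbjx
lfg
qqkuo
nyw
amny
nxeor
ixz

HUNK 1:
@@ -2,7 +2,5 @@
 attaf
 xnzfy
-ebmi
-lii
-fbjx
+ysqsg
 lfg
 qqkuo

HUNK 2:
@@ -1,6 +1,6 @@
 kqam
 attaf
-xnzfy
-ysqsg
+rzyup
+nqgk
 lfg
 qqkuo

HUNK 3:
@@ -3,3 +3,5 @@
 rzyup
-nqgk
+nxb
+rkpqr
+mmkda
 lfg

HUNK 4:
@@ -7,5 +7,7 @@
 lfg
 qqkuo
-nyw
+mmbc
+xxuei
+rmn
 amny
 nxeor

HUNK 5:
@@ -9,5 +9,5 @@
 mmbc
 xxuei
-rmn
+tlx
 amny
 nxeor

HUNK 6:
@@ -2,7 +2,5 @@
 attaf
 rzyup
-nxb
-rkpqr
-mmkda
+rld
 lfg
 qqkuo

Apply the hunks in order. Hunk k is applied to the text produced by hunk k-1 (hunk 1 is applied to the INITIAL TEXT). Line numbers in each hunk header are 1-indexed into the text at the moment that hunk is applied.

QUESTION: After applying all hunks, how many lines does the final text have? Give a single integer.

Answer: 12

Derivation:
Hunk 1: at line 2 remove [ebmi,lii,fbjx] add [ysqsg] -> 10 lines: kqam attaf xnzfy ysqsg lfg qqkuo nyw amny nxeor ixz
Hunk 2: at line 1 remove [xnzfy,ysqsg] add [rzyup,nqgk] -> 10 lines: kqam attaf rzyup nqgk lfg qqkuo nyw amny nxeor ixz
Hunk 3: at line 3 remove [nqgk] add [nxb,rkpqr,mmkda] -> 12 lines: kqam attaf rzyup nxb rkpqr mmkda lfg qqkuo nyw amny nxeor ixz
Hunk 4: at line 7 remove [nyw] add [mmbc,xxuei,rmn] -> 14 lines: kqam attaf rzyup nxb rkpqr mmkda lfg qqkuo mmbc xxuei rmn amny nxeor ixz
Hunk 5: at line 9 remove [rmn] add [tlx] -> 14 lines: kqam attaf rzyup nxb rkpqr mmkda lfg qqkuo mmbc xxuei tlx amny nxeor ixz
Hunk 6: at line 2 remove [nxb,rkpqr,mmkda] add [rld] -> 12 lines: kqam attaf rzyup rld lfg qqkuo mmbc xxuei tlx amny nxeor ixz
Final line count: 12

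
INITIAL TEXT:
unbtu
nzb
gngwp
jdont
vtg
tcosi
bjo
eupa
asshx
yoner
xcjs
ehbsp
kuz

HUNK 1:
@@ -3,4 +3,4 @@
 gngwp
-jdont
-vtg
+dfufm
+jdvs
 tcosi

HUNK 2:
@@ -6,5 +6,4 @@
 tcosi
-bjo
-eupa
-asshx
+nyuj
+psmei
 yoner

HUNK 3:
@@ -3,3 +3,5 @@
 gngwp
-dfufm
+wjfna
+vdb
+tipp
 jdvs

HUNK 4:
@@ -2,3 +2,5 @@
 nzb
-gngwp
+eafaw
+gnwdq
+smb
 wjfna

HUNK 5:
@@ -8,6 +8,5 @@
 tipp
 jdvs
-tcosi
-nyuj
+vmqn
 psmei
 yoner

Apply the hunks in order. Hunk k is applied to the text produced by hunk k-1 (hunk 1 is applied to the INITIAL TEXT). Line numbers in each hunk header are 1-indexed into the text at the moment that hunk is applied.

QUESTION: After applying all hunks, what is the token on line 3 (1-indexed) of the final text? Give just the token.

Hunk 1: at line 3 remove [jdont,vtg] add [dfufm,jdvs] -> 13 lines: unbtu nzb gngwp dfufm jdvs tcosi bjo eupa asshx yoner xcjs ehbsp kuz
Hunk 2: at line 6 remove [bjo,eupa,asshx] add [nyuj,psmei] -> 12 lines: unbtu nzb gngwp dfufm jdvs tcosi nyuj psmei yoner xcjs ehbsp kuz
Hunk 3: at line 3 remove [dfufm] add [wjfna,vdb,tipp] -> 14 lines: unbtu nzb gngwp wjfna vdb tipp jdvs tcosi nyuj psmei yoner xcjs ehbsp kuz
Hunk 4: at line 2 remove [gngwp] add [eafaw,gnwdq,smb] -> 16 lines: unbtu nzb eafaw gnwdq smb wjfna vdb tipp jdvs tcosi nyuj psmei yoner xcjs ehbsp kuz
Hunk 5: at line 8 remove [tcosi,nyuj] add [vmqn] -> 15 lines: unbtu nzb eafaw gnwdq smb wjfna vdb tipp jdvs vmqn psmei yoner xcjs ehbsp kuz
Final line 3: eafaw

Answer: eafaw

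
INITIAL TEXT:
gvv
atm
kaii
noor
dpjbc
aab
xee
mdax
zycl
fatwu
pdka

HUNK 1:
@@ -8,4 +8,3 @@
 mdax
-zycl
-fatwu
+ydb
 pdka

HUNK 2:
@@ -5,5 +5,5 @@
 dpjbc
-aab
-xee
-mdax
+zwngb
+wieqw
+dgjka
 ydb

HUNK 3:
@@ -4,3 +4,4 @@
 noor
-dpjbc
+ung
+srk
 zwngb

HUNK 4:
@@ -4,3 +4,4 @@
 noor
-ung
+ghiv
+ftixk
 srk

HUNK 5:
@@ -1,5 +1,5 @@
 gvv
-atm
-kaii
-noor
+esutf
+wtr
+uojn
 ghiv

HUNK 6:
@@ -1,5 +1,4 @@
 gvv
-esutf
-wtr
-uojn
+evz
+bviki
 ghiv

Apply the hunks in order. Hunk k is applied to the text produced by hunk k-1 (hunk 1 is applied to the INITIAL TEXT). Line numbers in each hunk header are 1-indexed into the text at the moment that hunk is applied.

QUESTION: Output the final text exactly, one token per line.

Hunk 1: at line 8 remove [zycl,fatwu] add [ydb] -> 10 lines: gvv atm kaii noor dpjbc aab xee mdax ydb pdka
Hunk 2: at line 5 remove [aab,xee,mdax] add [zwngb,wieqw,dgjka] -> 10 lines: gvv atm kaii noor dpjbc zwngb wieqw dgjka ydb pdka
Hunk 3: at line 4 remove [dpjbc] add [ung,srk] -> 11 lines: gvv atm kaii noor ung srk zwngb wieqw dgjka ydb pdka
Hunk 4: at line 4 remove [ung] add [ghiv,ftixk] -> 12 lines: gvv atm kaii noor ghiv ftixk srk zwngb wieqw dgjka ydb pdka
Hunk 5: at line 1 remove [atm,kaii,noor] add [esutf,wtr,uojn] -> 12 lines: gvv esutf wtr uojn ghiv ftixk srk zwngb wieqw dgjka ydb pdka
Hunk 6: at line 1 remove [esutf,wtr,uojn] add [evz,bviki] -> 11 lines: gvv evz bviki ghiv ftixk srk zwngb wieqw dgjka ydb pdka

Answer: gvv
evz
bviki
ghiv
ftixk
srk
zwngb
wieqw
dgjka
ydb
pdka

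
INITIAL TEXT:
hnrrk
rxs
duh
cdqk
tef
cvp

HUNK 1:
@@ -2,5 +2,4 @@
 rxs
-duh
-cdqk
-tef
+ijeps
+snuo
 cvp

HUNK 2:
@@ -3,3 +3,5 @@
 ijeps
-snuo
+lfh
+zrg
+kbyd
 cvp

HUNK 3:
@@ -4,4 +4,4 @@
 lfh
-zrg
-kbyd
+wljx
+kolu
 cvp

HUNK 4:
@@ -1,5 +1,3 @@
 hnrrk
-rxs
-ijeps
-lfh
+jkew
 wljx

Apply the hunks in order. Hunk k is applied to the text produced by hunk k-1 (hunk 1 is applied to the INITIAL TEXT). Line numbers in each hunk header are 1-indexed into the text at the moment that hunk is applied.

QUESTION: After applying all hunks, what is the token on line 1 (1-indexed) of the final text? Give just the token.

Answer: hnrrk

Derivation:
Hunk 1: at line 2 remove [duh,cdqk,tef] add [ijeps,snuo] -> 5 lines: hnrrk rxs ijeps snuo cvp
Hunk 2: at line 3 remove [snuo] add [lfh,zrg,kbyd] -> 7 lines: hnrrk rxs ijeps lfh zrg kbyd cvp
Hunk 3: at line 4 remove [zrg,kbyd] add [wljx,kolu] -> 7 lines: hnrrk rxs ijeps lfh wljx kolu cvp
Hunk 4: at line 1 remove [rxs,ijeps,lfh] add [jkew] -> 5 lines: hnrrk jkew wljx kolu cvp
Final line 1: hnrrk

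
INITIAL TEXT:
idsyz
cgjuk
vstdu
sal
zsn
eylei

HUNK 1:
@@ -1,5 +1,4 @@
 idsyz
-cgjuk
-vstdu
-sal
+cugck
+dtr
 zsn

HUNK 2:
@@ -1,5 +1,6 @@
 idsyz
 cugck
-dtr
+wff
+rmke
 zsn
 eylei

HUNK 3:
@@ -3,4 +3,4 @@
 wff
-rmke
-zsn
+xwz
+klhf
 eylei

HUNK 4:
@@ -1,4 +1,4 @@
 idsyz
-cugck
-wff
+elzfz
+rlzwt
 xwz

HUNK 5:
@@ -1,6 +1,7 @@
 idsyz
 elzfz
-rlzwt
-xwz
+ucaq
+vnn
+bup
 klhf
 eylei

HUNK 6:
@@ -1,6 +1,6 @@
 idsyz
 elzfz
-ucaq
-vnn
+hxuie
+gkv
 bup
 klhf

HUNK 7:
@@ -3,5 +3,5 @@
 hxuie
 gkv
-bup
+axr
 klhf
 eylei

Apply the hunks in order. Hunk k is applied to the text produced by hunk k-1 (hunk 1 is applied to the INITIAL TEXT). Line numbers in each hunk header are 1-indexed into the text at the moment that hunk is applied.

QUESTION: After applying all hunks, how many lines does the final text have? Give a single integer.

Answer: 7

Derivation:
Hunk 1: at line 1 remove [cgjuk,vstdu,sal] add [cugck,dtr] -> 5 lines: idsyz cugck dtr zsn eylei
Hunk 2: at line 1 remove [dtr] add [wff,rmke] -> 6 lines: idsyz cugck wff rmke zsn eylei
Hunk 3: at line 3 remove [rmke,zsn] add [xwz,klhf] -> 6 lines: idsyz cugck wff xwz klhf eylei
Hunk 4: at line 1 remove [cugck,wff] add [elzfz,rlzwt] -> 6 lines: idsyz elzfz rlzwt xwz klhf eylei
Hunk 5: at line 1 remove [rlzwt,xwz] add [ucaq,vnn,bup] -> 7 lines: idsyz elzfz ucaq vnn bup klhf eylei
Hunk 6: at line 1 remove [ucaq,vnn] add [hxuie,gkv] -> 7 lines: idsyz elzfz hxuie gkv bup klhf eylei
Hunk 7: at line 3 remove [bup] add [axr] -> 7 lines: idsyz elzfz hxuie gkv axr klhf eylei
Final line count: 7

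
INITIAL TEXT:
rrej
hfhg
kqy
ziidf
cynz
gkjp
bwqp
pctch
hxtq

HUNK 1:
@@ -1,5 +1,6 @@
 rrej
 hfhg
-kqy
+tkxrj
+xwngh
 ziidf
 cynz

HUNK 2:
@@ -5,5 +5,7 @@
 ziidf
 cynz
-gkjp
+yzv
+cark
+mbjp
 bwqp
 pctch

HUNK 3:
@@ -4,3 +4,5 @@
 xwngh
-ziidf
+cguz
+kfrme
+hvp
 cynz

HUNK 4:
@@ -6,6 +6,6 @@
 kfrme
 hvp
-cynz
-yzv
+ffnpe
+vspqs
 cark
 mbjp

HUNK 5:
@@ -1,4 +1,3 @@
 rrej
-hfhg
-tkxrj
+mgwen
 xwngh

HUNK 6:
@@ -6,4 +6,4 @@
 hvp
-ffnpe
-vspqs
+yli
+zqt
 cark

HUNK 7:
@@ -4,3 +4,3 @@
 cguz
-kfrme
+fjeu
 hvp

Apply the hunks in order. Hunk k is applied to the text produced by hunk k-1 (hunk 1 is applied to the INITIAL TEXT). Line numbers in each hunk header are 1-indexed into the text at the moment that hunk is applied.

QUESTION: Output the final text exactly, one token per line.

Answer: rrej
mgwen
xwngh
cguz
fjeu
hvp
yli
zqt
cark
mbjp
bwqp
pctch
hxtq

Derivation:
Hunk 1: at line 1 remove [kqy] add [tkxrj,xwngh] -> 10 lines: rrej hfhg tkxrj xwngh ziidf cynz gkjp bwqp pctch hxtq
Hunk 2: at line 5 remove [gkjp] add [yzv,cark,mbjp] -> 12 lines: rrej hfhg tkxrj xwngh ziidf cynz yzv cark mbjp bwqp pctch hxtq
Hunk 3: at line 4 remove [ziidf] add [cguz,kfrme,hvp] -> 14 lines: rrej hfhg tkxrj xwngh cguz kfrme hvp cynz yzv cark mbjp bwqp pctch hxtq
Hunk 4: at line 6 remove [cynz,yzv] add [ffnpe,vspqs] -> 14 lines: rrej hfhg tkxrj xwngh cguz kfrme hvp ffnpe vspqs cark mbjp bwqp pctch hxtq
Hunk 5: at line 1 remove [hfhg,tkxrj] add [mgwen] -> 13 lines: rrej mgwen xwngh cguz kfrme hvp ffnpe vspqs cark mbjp bwqp pctch hxtq
Hunk 6: at line 6 remove [ffnpe,vspqs] add [yli,zqt] -> 13 lines: rrej mgwen xwngh cguz kfrme hvp yli zqt cark mbjp bwqp pctch hxtq
Hunk 7: at line 4 remove [kfrme] add [fjeu] -> 13 lines: rrej mgwen xwngh cguz fjeu hvp yli zqt cark mbjp bwqp pctch hxtq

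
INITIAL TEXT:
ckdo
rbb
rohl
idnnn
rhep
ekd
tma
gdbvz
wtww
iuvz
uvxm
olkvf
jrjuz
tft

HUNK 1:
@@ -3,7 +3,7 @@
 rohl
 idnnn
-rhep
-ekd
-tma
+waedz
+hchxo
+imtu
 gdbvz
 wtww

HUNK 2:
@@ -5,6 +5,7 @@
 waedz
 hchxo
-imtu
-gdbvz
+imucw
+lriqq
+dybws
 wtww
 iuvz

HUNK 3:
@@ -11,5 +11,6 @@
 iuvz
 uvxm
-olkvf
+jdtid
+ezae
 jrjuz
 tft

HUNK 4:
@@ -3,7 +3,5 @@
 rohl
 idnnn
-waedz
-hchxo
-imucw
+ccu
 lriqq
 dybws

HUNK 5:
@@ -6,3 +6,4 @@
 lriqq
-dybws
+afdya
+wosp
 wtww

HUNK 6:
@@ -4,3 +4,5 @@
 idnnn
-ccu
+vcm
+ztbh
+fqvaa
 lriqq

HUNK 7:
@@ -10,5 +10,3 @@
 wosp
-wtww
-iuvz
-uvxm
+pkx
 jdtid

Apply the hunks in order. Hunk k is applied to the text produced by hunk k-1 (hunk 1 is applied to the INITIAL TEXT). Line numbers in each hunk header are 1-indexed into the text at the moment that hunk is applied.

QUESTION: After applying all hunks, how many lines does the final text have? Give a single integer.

Answer: 15

Derivation:
Hunk 1: at line 3 remove [rhep,ekd,tma] add [waedz,hchxo,imtu] -> 14 lines: ckdo rbb rohl idnnn waedz hchxo imtu gdbvz wtww iuvz uvxm olkvf jrjuz tft
Hunk 2: at line 5 remove [imtu,gdbvz] add [imucw,lriqq,dybws] -> 15 lines: ckdo rbb rohl idnnn waedz hchxo imucw lriqq dybws wtww iuvz uvxm olkvf jrjuz tft
Hunk 3: at line 11 remove [olkvf] add [jdtid,ezae] -> 16 lines: ckdo rbb rohl idnnn waedz hchxo imucw lriqq dybws wtww iuvz uvxm jdtid ezae jrjuz tft
Hunk 4: at line 3 remove [waedz,hchxo,imucw] add [ccu] -> 14 lines: ckdo rbb rohl idnnn ccu lriqq dybws wtww iuvz uvxm jdtid ezae jrjuz tft
Hunk 5: at line 6 remove [dybws] add [afdya,wosp] -> 15 lines: ckdo rbb rohl idnnn ccu lriqq afdya wosp wtww iuvz uvxm jdtid ezae jrjuz tft
Hunk 6: at line 4 remove [ccu] add [vcm,ztbh,fqvaa] -> 17 lines: ckdo rbb rohl idnnn vcm ztbh fqvaa lriqq afdya wosp wtww iuvz uvxm jdtid ezae jrjuz tft
Hunk 7: at line 10 remove [wtww,iuvz,uvxm] add [pkx] -> 15 lines: ckdo rbb rohl idnnn vcm ztbh fqvaa lriqq afdya wosp pkx jdtid ezae jrjuz tft
Final line count: 15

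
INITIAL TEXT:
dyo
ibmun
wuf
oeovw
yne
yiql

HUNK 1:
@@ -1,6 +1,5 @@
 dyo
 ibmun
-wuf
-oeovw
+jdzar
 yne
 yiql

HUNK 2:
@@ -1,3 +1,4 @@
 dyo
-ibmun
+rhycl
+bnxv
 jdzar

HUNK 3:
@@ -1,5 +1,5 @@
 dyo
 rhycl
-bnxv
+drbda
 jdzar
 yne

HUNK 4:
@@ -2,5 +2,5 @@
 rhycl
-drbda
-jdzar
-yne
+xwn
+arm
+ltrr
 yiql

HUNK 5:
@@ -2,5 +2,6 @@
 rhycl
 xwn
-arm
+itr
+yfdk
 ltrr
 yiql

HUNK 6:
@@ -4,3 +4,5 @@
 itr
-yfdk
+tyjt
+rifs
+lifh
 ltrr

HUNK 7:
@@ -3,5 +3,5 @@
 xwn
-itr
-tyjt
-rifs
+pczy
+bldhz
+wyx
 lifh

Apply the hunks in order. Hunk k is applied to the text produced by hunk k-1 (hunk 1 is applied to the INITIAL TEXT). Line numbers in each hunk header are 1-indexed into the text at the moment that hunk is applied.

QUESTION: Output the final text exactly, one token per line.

Answer: dyo
rhycl
xwn
pczy
bldhz
wyx
lifh
ltrr
yiql

Derivation:
Hunk 1: at line 1 remove [wuf,oeovw] add [jdzar] -> 5 lines: dyo ibmun jdzar yne yiql
Hunk 2: at line 1 remove [ibmun] add [rhycl,bnxv] -> 6 lines: dyo rhycl bnxv jdzar yne yiql
Hunk 3: at line 1 remove [bnxv] add [drbda] -> 6 lines: dyo rhycl drbda jdzar yne yiql
Hunk 4: at line 2 remove [drbda,jdzar,yne] add [xwn,arm,ltrr] -> 6 lines: dyo rhycl xwn arm ltrr yiql
Hunk 5: at line 2 remove [arm] add [itr,yfdk] -> 7 lines: dyo rhycl xwn itr yfdk ltrr yiql
Hunk 6: at line 4 remove [yfdk] add [tyjt,rifs,lifh] -> 9 lines: dyo rhycl xwn itr tyjt rifs lifh ltrr yiql
Hunk 7: at line 3 remove [itr,tyjt,rifs] add [pczy,bldhz,wyx] -> 9 lines: dyo rhycl xwn pczy bldhz wyx lifh ltrr yiql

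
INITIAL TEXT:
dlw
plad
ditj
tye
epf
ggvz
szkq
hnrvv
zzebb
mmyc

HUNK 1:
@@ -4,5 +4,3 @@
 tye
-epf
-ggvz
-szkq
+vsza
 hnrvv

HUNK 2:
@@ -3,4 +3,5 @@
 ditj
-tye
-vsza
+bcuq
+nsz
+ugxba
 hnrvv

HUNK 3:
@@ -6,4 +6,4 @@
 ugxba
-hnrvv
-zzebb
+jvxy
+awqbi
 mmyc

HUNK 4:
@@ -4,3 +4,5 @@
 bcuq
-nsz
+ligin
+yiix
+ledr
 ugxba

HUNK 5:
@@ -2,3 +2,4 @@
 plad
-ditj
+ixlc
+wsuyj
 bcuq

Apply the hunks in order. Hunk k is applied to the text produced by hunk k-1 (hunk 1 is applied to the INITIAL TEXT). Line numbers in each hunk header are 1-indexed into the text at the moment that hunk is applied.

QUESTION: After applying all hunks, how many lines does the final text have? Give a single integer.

Answer: 12

Derivation:
Hunk 1: at line 4 remove [epf,ggvz,szkq] add [vsza] -> 8 lines: dlw plad ditj tye vsza hnrvv zzebb mmyc
Hunk 2: at line 3 remove [tye,vsza] add [bcuq,nsz,ugxba] -> 9 lines: dlw plad ditj bcuq nsz ugxba hnrvv zzebb mmyc
Hunk 3: at line 6 remove [hnrvv,zzebb] add [jvxy,awqbi] -> 9 lines: dlw plad ditj bcuq nsz ugxba jvxy awqbi mmyc
Hunk 4: at line 4 remove [nsz] add [ligin,yiix,ledr] -> 11 lines: dlw plad ditj bcuq ligin yiix ledr ugxba jvxy awqbi mmyc
Hunk 5: at line 2 remove [ditj] add [ixlc,wsuyj] -> 12 lines: dlw plad ixlc wsuyj bcuq ligin yiix ledr ugxba jvxy awqbi mmyc
Final line count: 12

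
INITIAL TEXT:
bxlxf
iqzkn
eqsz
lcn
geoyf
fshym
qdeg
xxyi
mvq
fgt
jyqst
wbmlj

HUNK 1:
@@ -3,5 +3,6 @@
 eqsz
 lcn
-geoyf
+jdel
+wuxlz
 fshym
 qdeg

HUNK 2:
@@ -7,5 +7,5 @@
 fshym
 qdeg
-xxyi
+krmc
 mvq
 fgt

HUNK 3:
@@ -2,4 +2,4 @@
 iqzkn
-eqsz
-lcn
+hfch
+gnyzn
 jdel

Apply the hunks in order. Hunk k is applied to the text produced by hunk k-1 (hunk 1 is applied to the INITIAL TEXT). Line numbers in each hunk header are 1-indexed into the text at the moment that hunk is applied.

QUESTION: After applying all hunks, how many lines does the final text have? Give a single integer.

Answer: 13

Derivation:
Hunk 1: at line 3 remove [geoyf] add [jdel,wuxlz] -> 13 lines: bxlxf iqzkn eqsz lcn jdel wuxlz fshym qdeg xxyi mvq fgt jyqst wbmlj
Hunk 2: at line 7 remove [xxyi] add [krmc] -> 13 lines: bxlxf iqzkn eqsz lcn jdel wuxlz fshym qdeg krmc mvq fgt jyqst wbmlj
Hunk 3: at line 2 remove [eqsz,lcn] add [hfch,gnyzn] -> 13 lines: bxlxf iqzkn hfch gnyzn jdel wuxlz fshym qdeg krmc mvq fgt jyqst wbmlj
Final line count: 13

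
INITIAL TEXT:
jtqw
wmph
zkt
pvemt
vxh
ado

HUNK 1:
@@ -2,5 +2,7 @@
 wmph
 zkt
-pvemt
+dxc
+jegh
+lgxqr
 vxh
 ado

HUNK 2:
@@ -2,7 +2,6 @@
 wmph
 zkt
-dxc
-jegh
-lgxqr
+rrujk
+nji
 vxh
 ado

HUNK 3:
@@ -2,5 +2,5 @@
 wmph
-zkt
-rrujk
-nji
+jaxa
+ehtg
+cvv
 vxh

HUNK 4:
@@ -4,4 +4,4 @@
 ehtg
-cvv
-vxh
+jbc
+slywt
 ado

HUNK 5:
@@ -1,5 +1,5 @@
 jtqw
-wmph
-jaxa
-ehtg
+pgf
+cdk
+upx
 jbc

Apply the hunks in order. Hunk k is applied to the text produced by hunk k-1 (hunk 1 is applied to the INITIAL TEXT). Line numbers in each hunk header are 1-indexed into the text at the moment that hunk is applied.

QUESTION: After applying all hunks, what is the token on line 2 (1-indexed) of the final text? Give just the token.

Answer: pgf

Derivation:
Hunk 1: at line 2 remove [pvemt] add [dxc,jegh,lgxqr] -> 8 lines: jtqw wmph zkt dxc jegh lgxqr vxh ado
Hunk 2: at line 2 remove [dxc,jegh,lgxqr] add [rrujk,nji] -> 7 lines: jtqw wmph zkt rrujk nji vxh ado
Hunk 3: at line 2 remove [zkt,rrujk,nji] add [jaxa,ehtg,cvv] -> 7 lines: jtqw wmph jaxa ehtg cvv vxh ado
Hunk 4: at line 4 remove [cvv,vxh] add [jbc,slywt] -> 7 lines: jtqw wmph jaxa ehtg jbc slywt ado
Hunk 5: at line 1 remove [wmph,jaxa,ehtg] add [pgf,cdk,upx] -> 7 lines: jtqw pgf cdk upx jbc slywt ado
Final line 2: pgf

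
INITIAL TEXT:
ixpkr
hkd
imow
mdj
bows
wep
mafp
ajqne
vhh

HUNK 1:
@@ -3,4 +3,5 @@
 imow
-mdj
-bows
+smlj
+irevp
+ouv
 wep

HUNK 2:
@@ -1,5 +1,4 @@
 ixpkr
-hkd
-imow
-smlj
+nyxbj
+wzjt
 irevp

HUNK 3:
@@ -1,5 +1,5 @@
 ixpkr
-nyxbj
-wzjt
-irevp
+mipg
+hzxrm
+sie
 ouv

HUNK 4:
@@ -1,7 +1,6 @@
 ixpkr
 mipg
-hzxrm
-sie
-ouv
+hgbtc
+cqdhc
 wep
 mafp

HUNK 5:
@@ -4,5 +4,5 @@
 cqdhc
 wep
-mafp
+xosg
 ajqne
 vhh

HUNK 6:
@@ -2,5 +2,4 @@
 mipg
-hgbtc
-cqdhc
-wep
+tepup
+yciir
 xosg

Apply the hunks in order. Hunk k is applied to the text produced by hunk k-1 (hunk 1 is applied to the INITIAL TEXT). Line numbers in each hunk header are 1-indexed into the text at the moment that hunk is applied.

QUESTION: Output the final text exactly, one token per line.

Hunk 1: at line 3 remove [mdj,bows] add [smlj,irevp,ouv] -> 10 lines: ixpkr hkd imow smlj irevp ouv wep mafp ajqne vhh
Hunk 2: at line 1 remove [hkd,imow,smlj] add [nyxbj,wzjt] -> 9 lines: ixpkr nyxbj wzjt irevp ouv wep mafp ajqne vhh
Hunk 3: at line 1 remove [nyxbj,wzjt,irevp] add [mipg,hzxrm,sie] -> 9 lines: ixpkr mipg hzxrm sie ouv wep mafp ajqne vhh
Hunk 4: at line 1 remove [hzxrm,sie,ouv] add [hgbtc,cqdhc] -> 8 lines: ixpkr mipg hgbtc cqdhc wep mafp ajqne vhh
Hunk 5: at line 4 remove [mafp] add [xosg] -> 8 lines: ixpkr mipg hgbtc cqdhc wep xosg ajqne vhh
Hunk 6: at line 2 remove [hgbtc,cqdhc,wep] add [tepup,yciir] -> 7 lines: ixpkr mipg tepup yciir xosg ajqne vhh

Answer: ixpkr
mipg
tepup
yciir
xosg
ajqne
vhh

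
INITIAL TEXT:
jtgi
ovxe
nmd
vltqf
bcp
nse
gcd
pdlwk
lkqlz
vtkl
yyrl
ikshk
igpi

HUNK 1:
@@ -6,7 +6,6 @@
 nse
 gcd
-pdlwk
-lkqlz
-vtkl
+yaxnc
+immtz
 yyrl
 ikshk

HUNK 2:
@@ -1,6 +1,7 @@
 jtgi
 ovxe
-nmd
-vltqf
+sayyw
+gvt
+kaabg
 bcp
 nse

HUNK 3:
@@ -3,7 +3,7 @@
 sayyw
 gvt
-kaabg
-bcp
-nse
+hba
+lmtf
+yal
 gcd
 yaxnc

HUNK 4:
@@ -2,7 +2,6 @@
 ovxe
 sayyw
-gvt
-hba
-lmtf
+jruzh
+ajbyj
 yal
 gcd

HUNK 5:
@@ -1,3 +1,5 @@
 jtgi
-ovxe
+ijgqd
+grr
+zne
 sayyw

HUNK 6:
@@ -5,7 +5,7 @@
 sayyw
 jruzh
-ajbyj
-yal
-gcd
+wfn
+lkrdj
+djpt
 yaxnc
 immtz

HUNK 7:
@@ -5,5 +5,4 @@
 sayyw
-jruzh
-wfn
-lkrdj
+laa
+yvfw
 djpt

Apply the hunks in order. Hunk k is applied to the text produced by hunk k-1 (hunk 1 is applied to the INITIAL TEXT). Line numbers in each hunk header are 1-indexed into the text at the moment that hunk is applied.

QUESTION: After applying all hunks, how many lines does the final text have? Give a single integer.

Hunk 1: at line 6 remove [pdlwk,lkqlz,vtkl] add [yaxnc,immtz] -> 12 lines: jtgi ovxe nmd vltqf bcp nse gcd yaxnc immtz yyrl ikshk igpi
Hunk 2: at line 1 remove [nmd,vltqf] add [sayyw,gvt,kaabg] -> 13 lines: jtgi ovxe sayyw gvt kaabg bcp nse gcd yaxnc immtz yyrl ikshk igpi
Hunk 3: at line 3 remove [kaabg,bcp,nse] add [hba,lmtf,yal] -> 13 lines: jtgi ovxe sayyw gvt hba lmtf yal gcd yaxnc immtz yyrl ikshk igpi
Hunk 4: at line 2 remove [gvt,hba,lmtf] add [jruzh,ajbyj] -> 12 lines: jtgi ovxe sayyw jruzh ajbyj yal gcd yaxnc immtz yyrl ikshk igpi
Hunk 5: at line 1 remove [ovxe] add [ijgqd,grr,zne] -> 14 lines: jtgi ijgqd grr zne sayyw jruzh ajbyj yal gcd yaxnc immtz yyrl ikshk igpi
Hunk 6: at line 5 remove [ajbyj,yal,gcd] add [wfn,lkrdj,djpt] -> 14 lines: jtgi ijgqd grr zne sayyw jruzh wfn lkrdj djpt yaxnc immtz yyrl ikshk igpi
Hunk 7: at line 5 remove [jruzh,wfn,lkrdj] add [laa,yvfw] -> 13 lines: jtgi ijgqd grr zne sayyw laa yvfw djpt yaxnc immtz yyrl ikshk igpi
Final line count: 13

Answer: 13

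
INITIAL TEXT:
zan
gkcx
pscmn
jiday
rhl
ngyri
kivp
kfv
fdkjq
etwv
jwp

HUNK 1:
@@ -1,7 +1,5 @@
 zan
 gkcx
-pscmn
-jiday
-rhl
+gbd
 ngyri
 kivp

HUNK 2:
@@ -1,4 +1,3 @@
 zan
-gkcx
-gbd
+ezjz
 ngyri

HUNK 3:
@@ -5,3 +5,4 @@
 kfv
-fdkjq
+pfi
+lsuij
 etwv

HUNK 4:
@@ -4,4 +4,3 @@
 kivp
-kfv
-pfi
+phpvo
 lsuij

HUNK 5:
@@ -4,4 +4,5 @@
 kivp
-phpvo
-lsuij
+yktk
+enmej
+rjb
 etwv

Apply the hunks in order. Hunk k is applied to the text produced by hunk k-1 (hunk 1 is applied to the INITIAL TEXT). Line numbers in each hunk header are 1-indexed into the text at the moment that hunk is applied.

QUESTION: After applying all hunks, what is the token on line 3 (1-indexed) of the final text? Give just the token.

Hunk 1: at line 1 remove [pscmn,jiday,rhl] add [gbd] -> 9 lines: zan gkcx gbd ngyri kivp kfv fdkjq etwv jwp
Hunk 2: at line 1 remove [gkcx,gbd] add [ezjz] -> 8 lines: zan ezjz ngyri kivp kfv fdkjq etwv jwp
Hunk 3: at line 5 remove [fdkjq] add [pfi,lsuij] -> 9 lines: zan ezjz ngyri kivp kfv pfi lsuij etwv jwp
Hunk 4: at line 4 remove [kfv,pfi] add [phpvo] -> 8 lines: zan ezjz ngyri kivp phpvo lsuij etwv jwp
Hunk 5: at line 4 remove [phpvo,lsuij] add [yktk,enmej,rjb] -> 9 lines: zan ezjz ngyri kivp yktk enmej rjb etwv jwp
Final line 3: ngyri

Answer: ngyri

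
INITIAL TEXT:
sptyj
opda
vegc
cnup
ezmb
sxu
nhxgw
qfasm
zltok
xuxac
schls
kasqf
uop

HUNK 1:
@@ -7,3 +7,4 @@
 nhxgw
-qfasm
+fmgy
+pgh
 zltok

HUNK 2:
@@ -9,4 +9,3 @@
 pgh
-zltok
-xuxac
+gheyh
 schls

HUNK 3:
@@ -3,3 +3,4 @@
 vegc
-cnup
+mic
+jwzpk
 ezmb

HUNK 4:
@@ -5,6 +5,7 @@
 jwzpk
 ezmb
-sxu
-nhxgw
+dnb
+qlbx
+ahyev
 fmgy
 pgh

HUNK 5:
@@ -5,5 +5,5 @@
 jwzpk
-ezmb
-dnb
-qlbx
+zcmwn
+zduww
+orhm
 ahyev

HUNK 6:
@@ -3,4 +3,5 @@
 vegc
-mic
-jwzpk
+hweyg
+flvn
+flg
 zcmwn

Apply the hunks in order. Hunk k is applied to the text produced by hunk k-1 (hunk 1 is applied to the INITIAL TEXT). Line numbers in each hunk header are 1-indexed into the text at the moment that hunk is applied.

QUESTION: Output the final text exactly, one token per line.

Hunk 1: at line 7 remove [qfasm] add [fmgy,pgh] -> 14 lines: sptyj opda vegc cnup ezmb sxu nhxgw fmgy pgh zltok xuxac schls kasqf uop
Hunk 2: at line 9 remove [zltok,xuxac] add [gheyh] -> 13 lines: sptyj opda vegc cnup ezmb sxu nhxgw fmgy pgh gheyh schls kasqf uop
Hunk 3: at line 3 remove [cnup] add [mic,jwzpk] -> 14 lines: sptyj opda vegc mic jwzpk ezmb sxu nhxgw fmgy pgh gheyh schls kasqf uop
Hunk 4: at line 5 remove [sxu,nhxgw] add [dnb,qlbx,ahyev] -> 15 lines: sptyj opda vegc mic jwzpk ezmb dnb qlbx ahyev fmgy pgh gheyh schls kasqf uop
Hunk 5: at line 5 remove [ezmb,dnb,qlbx] add [zcmwn,zduww,orhm] -> 15 lines: sptyj opda vegc mic jwzpk zcmwn zduww orhm ahyev fmgy pgh gheyh schls kasqf uop
Hunk 6: at line 3 remove [mic,jwzpk] add [hweyg,flvn,flg] -> 16 lines: sptyj opda vegc hweyg flvn flg zcmwn zduww orhm ahyev fmgy pgh gheyh schls kasqf uop

Answer: sptyj
opda
vegc
hweyg
flvn
flg
zcmwn
zduww
orhm
ahyev
fmgy
pgh
gheyh
schls
kasqf
uop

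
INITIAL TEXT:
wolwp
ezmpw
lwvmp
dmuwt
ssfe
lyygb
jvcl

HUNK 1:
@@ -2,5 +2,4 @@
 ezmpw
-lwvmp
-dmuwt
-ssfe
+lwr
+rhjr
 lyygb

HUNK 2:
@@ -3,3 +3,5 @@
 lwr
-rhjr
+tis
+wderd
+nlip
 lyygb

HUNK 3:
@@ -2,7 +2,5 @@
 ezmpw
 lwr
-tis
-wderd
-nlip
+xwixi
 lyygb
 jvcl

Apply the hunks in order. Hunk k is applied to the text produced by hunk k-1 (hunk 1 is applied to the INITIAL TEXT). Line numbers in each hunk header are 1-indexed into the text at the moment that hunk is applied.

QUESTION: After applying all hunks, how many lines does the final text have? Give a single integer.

Hunk 1: at line 2 remove [lwvmp,dmuwt,ssfe] add [lwr,rhjr] -> 6 lines: wolwp ezmpw lwr rhjr lyygb jvcl
Hunk 2: at line 3 remove [rhjr] add [tis,wderd,nlip] -> 8 lines: wolwp ezmpw lwr tis wderd nlip lyygb jvcl
Hunk 3: at line 2 remove [tis,wderd,nlip] add [xwixi] -> 6 lines: wolwp ezmpw lwr xwixi lyygb jvcl
Final line count: 6

Answer: 6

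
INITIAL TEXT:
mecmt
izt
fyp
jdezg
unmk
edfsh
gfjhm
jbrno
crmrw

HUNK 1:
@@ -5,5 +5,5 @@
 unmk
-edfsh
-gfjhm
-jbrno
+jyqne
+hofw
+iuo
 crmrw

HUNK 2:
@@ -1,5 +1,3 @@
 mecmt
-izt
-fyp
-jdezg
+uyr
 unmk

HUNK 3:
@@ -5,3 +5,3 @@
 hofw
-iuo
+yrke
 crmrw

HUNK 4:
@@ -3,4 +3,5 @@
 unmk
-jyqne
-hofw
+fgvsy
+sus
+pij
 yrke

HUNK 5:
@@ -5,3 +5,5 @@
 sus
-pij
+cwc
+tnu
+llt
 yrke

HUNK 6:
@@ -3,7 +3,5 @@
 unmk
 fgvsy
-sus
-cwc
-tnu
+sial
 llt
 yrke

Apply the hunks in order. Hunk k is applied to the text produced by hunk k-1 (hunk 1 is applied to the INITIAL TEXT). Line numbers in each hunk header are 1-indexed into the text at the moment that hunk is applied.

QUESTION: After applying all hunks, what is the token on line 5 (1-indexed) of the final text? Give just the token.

Hunk 1: at line 5 remove [edfsh,gfjhm,jbrno] add [jyqne,hofw,iuo] -> 9 lines: mecmt izt fyp jdezg unmk jyqne hofw iuo crmrw
Hunk 2: at line 1 remove [izt,fyp,jdezg] add [uyr] -> 7 lines: mecmt uyr unmk jyqne hofw iuo crmrw
Hunk 3: at line 5 remove [iuo] add [yrke] -> 7 lines: mecmt uyr unmk jyqne hofw yrke crmrw
Hunk 4: at line 3 remove [jyqne,hofw] add [fgvsy,sus,pij] -> 8 lines: mecmt uyr unmk fgvsy sus pij yrke crmrw
Hunk 5: at line 5 remove [pij] add [cwc,tnu,llt] -> 10 lines: mecmt uyr unmk fgvsy sus cwc tnu llt yrke crmrw
Hunk 6: at line 3 remove [sus,cwc,tnu] add [sial] -> 8 lines: mecmt uyr unmk fgvsy sial llt yrke crmrw
Final line 5: sial

Answer: sial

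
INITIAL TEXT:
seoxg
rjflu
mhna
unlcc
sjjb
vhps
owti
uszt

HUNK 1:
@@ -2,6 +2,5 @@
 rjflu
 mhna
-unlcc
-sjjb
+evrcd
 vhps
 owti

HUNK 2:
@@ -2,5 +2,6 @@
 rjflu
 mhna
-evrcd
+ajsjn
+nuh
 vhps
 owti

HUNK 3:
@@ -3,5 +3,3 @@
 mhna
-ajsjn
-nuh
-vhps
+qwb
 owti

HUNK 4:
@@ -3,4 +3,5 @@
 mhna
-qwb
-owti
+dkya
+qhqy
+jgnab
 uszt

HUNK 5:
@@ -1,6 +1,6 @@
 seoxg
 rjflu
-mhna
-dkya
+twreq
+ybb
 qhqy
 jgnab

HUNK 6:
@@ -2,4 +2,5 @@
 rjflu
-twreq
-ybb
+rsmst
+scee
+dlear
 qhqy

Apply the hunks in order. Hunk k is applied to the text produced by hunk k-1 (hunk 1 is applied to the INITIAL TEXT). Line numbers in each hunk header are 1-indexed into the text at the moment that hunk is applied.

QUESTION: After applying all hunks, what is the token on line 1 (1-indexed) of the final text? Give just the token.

Hunk 1: at line 2 remove [unlcc,sjjb] add [evrcd] -> 7 lines: seoxg rjflu mhna evrcd vhps owti uszt
Hunk 2: at line 2 remove [evrcd] add [ajsjn,nuh] -> 8 lines: seoxg rjflu mhna ajsjn nuh vhps owti uszt
Hunk 3: at line 3 remove [ajsjn,nuh,vhps] add [qwb] -> 6 lines: seoxg rjflu mhna qwb owti uszt
Hunk 4: at line 3 remove [qwb,owti] add [dkya,qhqy,jgnab] -> 7 lines: seoxg rjflu mhna dkya qhqy jgnab uszt
Hunk 5: at line 1 remove [mhna,dkya] add [twreq,ybb] -> 7 lines: seoxg rjflu twreq ybb qhqy jgnab uszt
Hunk 6: at line 2 remove [twreq,ybb] add [rsmst,scee,dlear] -> 8 lines: seoxg rjflu rsmst scee dlear qhqy jgnab uszt
Final line 1: seoxg

Answer: seoxg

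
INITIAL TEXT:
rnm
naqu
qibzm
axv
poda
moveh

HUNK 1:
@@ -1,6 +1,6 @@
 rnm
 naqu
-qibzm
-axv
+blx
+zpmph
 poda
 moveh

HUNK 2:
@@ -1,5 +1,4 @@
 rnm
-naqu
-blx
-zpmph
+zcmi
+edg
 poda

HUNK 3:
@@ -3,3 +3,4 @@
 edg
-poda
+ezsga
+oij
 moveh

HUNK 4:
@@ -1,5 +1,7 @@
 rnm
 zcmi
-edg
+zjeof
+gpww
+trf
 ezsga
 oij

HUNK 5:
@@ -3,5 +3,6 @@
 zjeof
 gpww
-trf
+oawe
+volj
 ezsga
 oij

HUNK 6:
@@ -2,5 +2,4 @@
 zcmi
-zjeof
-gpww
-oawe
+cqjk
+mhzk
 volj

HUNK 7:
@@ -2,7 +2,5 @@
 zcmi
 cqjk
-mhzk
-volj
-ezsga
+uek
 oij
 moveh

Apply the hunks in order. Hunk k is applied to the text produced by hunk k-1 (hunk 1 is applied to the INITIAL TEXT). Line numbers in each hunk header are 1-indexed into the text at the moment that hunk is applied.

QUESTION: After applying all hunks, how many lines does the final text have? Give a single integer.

Hunk 1: at line 1 remove [qibzm,axv] add [blx,zpmph] -> 6 lines: rnm naqu blx zpmph poda moveh
Hunk 2: at line 1 remove [naqu,blx,zpmph] add [zcmi,edg] -> 5 lines: rnm zcmi edg poda moveh
Hunk 3: at line 3 remove [poda] add [ezsga,oij] -> 6 lines: rnm zcmi edg ezsga oij moveh
Hunk 4: at line 1 remove [edg] add [zjeof,gpww,trf] -> 8 lines: rnm zcmi zjeof gpww trf ezsga oij moveh
Hunk 5: at line 3 remove [trf] add [oawe,volj] -> 9 lines: rnm zcmi zjeof gpww oawe volj ezsga oij moveh
Hunk 6: at line 2 remove [zjeof,gpww,oawe] add [cqjk,mhzk] -> 8 lines: rnm zcmi cqjk mhzk volj ezsga oij moveh
Hunk 7: at line 2 remove [mhzk,volj,ezsga] add [uek] -> 6 lines: rnm zcmi cqjk uek oij moveh
Final line count: 6

Answer: 6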